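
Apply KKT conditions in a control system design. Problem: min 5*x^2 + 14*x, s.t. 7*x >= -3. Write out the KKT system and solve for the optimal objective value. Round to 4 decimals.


Step 1: Try lambda = 0 (constraint inactive).
x_unc = -14/(2*5) = -1.4
Check: 7*-1.4 = -9.8 < -3 -- violated!
Step 2: Constraint must be active: 7*x = -3
x* = -3/7 = -0.4286 (rounded; the exact value -3/7 is used below)
lambda = (2*5*(-3/7) + 14)/7 = 1.3878
Step 3: Compute optimal value.
f(x*) = 5*(-3/7)^2 + 14*(-3/7) = -5.0816


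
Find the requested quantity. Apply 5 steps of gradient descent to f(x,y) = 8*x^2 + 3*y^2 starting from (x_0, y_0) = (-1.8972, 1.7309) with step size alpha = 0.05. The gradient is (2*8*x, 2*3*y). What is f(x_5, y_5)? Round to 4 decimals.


Gradient descent on f(x,y) = 8*x^2 + 3*y^2.
Starting point: (-1.8972, 1.7309), alpha = 0.05
Step 1: grad_x = 2*8*-1.8972 = -30.3552, grad_y = 2*3*1.7309 = 10.3854
  x_1 = -1.8972 - 0.05*-30.3552 = -0.3794
  y_1 = 1.7309 - 0.05*10.3854 = 1.2116
Step 2: grad_x = 2*8*-0.3794 = -6.071, grad_y = 2*3*1.2116 = 7.2698
  x_2 = -0.3794 - 0.05*-6.071 = -0.0759
  y_2 = 1.2116 - 0.05*7.2698 = 0.8481
Step 3: grad_x = 2*8*-0.0759 = -1.2142, grad_y = 2*3*0.8481 = 5.0888
  x_3 = -0.0759 - 0.05*-1.2142 = -0.0152
  y_3 = 0.8481 - 0.05*5.0888 = 0.5937
Step 4: grad_x = 2*8*-0.0152 = -0.2428, grad_y = 2*3*0.5937 = 3.5622
  x_4 = -0.0152 - 0.05*-0.2428 = -0.003
  y_4 = 0.5937 - 0.05*3.5622 = 0.4156
Step 5: grad_x = 2*8*-0.003 = -0.0486, grad_y = 2*3*0.4156 = 2.4935
  x_5 = -0.003 - 0.05*-0.0486 = -0.0006
  y_5 = 0.4156 - 0.05*2.4935 = 0.2909
f(-0.0006, 0.2909) = 8*(-0.0006)^2 + 3*0.2909^2 = 0.2539


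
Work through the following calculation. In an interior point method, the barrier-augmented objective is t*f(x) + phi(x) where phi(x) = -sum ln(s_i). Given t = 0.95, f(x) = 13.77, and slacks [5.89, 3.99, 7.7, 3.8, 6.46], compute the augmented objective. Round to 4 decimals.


Step 1: Compute log-barrier.
ln values: [1.7733, 1.3838, 2.0412, 1.335, 1.8656]
phi = -(1.7733 + 1.3838 + 2.0412 + 1.335 + 1.8656) = -8.3989
Step 2: Compute augmented objective.
t*f(x) = 0.95*13.77 = 13.0815
Total = 13.0815 - 8.3989 = 4.6826


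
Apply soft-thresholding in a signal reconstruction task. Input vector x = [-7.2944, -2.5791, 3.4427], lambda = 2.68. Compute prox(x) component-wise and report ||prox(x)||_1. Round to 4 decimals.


Soft-thresholding with lambda = 2.68:
prox(-7.2944) = sign(-7.2944)*max(|-7.2944| - 2.68, 0) = -4.6144
prox(-2.5791) = sign(-2.5791)*max(|-2.5791| - 2.68, 0) = 0.0
prox(3.4427) = sign(3.4427)*max(|3.4427| - 2.68, 0) = 0.7627
prox(x) = [-4.6144, 0.0, 0.7627]
||prox(x)||_1 = 4.6144 + 0.0 + 0.7627 = 5.3771


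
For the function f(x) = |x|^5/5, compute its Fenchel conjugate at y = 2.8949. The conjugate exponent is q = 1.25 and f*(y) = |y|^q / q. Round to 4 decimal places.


The conjugate exponent q satisfies 1/p + 1/q = 1.
p = 5, so q = 5/(5 - 1) = 1.25
|y|^q = 2.8949^1.25 = 3.7761
f*(2.8949) = 3.7761 / 1.25 = 3.0209


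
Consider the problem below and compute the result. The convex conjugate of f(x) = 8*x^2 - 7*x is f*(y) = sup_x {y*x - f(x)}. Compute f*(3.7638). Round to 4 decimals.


f*(y) = sup_x {y*x - a*x^2 - b*x} = sup_x {(y-b)*x - a*x^2}
FOC: (y - b) - 2a*x = 0 => x* = (y - b)/(2a)
x* = (3.7638 + 7)/(2*8) = 0.6727
f*(3.7638) = (y-b)^2/(4a) = (3.7638 + 7)^2/(4*8)
= 115.8594/32 = 3.6206


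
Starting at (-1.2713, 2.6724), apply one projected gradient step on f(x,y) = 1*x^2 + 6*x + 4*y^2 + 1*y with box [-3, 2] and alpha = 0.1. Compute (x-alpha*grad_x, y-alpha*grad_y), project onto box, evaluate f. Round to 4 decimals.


Step 1: Compute gradient at (-1.2713, 2.6724).
grad_x = 2*1*-1.2713 + 6 = 3.4574
grad_y = 2*4*2.6724 + 1 = 22.3792
Step 2: Gradient step.
x_raw = -1.2713 - 0.1*3.4574 = -1.617
y_raw = 2.6724 - 0.1*22.3792 = 0.4345
Step 3: Project onto [-3, 2].
x_proj = clip(-1.617) = -1.617
y_proj = clip(0.4345) = 0.4345
Step 4: Evaluate f.
f(-1.617, 0.4345) = -5.8979


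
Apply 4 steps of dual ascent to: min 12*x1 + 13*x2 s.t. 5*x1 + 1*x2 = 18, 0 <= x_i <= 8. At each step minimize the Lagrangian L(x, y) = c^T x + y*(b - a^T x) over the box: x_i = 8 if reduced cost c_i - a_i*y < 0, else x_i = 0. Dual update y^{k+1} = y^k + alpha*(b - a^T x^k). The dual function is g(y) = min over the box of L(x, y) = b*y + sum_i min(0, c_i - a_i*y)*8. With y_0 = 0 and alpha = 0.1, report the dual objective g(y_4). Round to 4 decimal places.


Dual ascent for LP: min 12*x1 + 13*x2, 5*x1 + 1*x2 = 18, 0 <= x_i <= 8
Step 1: y^k = 0.0, reduced costs: (12.0, 13.0)
  x^k = (0.0, 0.0), subgradient = b - a^T x = 18.0
  y^{k+1} = 0.0 + 0.1*18.0 = 1.8
Step 2: y^k = 1.8, reduced costs: (3.0, 11.2)
  x^k = (0.0, 0.0), subgradient = b - a^T x = 18.0
  y^{k+1} = 1.8 + 0.1*18.0 = 3.6
Step 3: y^k = 3.6, reduced costs: (-6.0, 9.4)
  x^k = (8.0, 0.0), subgradient = b - a^T x = -22.0
  y^{k+1} = 3.6 + 0.1*-22.0 = 1.4
Step 4: y^k = 1.4, reduced costs: (5.0, 11.6)
  x^k = (0.0, 0.0), subgradient = b - a^T x = 18.0
  y^{k+1} = 1.4 + 0.1*18.0 = 3.2
Dual objective at y_4 = 3.2: reduced costs (-4.0, 9.8), box minimizer x = (8.0, 0.0)
g(y_4) = b*y + (c1 - a1*y)*x1 + (c2 - a2*y)*x2 = 18*3.2 + (-4.0)*8.0 + 9.8*0.0 = 57.6 - 32.0 + 0.0 = 25.6


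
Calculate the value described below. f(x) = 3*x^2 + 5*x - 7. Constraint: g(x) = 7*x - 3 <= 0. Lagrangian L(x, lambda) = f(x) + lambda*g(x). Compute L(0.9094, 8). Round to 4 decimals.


Step 1: Evaluate f(x).
f(0.9094) = 3*0.9094^2 + 5*0.9094 - 7 = 0.028
Step 2: Evaluate g(x).
g(0.9094) = 7*0.9094 - 3 = 3.3658
Step 3: Compute Lagrangian.
L = 0.028 + 8*3.3658 = 26.9544


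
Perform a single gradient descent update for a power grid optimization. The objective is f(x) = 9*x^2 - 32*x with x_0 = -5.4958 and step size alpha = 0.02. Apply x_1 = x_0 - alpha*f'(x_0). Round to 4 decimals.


We compute the gradient at x_0 and apply the update.
f'(x) = 18*x - 32
f'(-5.4958) = 18*-5.4958 - 32 = -130.9244
x_1 = -5.4958 - 0.02*-130.9244 = -2.8773


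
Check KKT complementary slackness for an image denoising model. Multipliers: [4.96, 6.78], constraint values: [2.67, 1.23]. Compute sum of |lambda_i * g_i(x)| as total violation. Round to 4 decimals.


KKT complementary slackness check:
lambda_1 * g_1 = 4.96 * 2.67 = 13.2432
lambda_2 * g_2 = 6.78 * 1.23 = 8.3394
Total violation = 13.2432 + 8.3394 = 21.5826


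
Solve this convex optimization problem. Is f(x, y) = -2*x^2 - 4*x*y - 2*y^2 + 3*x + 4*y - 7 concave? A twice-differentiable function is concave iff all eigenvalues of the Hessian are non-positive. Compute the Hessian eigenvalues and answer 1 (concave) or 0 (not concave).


The Hessian of f(x,y) = -2*x^2 - 4*x*y - 2*y^2 + 3*x + 4*y - 7 is:
H = [[-4, -4], [-4, -4]]
Trace = -4 - 4 = -8
Determinant = -4*-4 - (-4)^2 = 0
Discriminant = (-8)^2 - 4*0 = 64.0
Eigenvalues: lambda_1 = -8.0, lambda_2 = 0.0
The function is concave.

1


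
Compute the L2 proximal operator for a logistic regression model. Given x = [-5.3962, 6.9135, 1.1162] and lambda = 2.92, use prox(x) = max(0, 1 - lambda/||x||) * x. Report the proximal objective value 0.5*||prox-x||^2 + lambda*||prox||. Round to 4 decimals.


Step 1: Compute ||x||.
||x|| = 8.8409
Step 2: Compute scaling factor.
scale = max(0, 1 - 2.92/8.8409) = 0.6697
Step 3: prox(x) = [-3.6139, 4.6301, 0.7475]
||prox(x)|| = 5.9209
Step 4: Proximal objective.
0.5*||prox-x||^2 = 4.2632
lambda*||prox|| = 17.289
Total = 21.5522


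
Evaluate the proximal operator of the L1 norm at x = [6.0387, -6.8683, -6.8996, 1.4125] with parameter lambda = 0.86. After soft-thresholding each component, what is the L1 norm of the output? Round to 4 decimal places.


Soft-thresholding with lambda = 0.86:
prox(6.0387) = sign(6.0387)*max(|6.0387| - 0.86, 0) = 5.1787
prox(-6.8683) = sign(-6.8683)*max(|-6.8683| - 0.86, 0) = -6.0083
prox(-6.8996) = sign(-6.8996)*max(|-6.8996| - 0.86, 0) = -6.0396
prox(1.4125) = sign(1.4125)*max(|1.4125| - 0.86, 0) = 0.5525
prox(x) = [5.1787, -6.0083, -6.0396, 0.5525]
||prox(x)||_1 = 5.1787 + 6.0083 + 6.0396 + 0.5525 = 17.7791


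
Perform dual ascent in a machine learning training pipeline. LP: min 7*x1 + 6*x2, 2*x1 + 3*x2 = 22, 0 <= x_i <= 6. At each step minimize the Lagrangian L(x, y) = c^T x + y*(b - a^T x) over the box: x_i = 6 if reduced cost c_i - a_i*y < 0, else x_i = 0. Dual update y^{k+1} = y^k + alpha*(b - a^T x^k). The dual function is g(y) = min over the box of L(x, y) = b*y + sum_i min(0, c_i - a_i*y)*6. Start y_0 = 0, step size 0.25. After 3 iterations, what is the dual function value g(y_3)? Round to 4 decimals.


Dual ascent for LP: min 7*x1 + 6*x2, 2*x1 + 3*x2 = 22, 0 <= x_i <= 6
Step 1: y^k = 0.0, reduced costs: (7.0, 6.0)
  x^k = (0.0, 0.0), subgradient = b - a^T x = 22.0
  y^{k+1} = 0.0 + 0.25*22.0 = 5.5
Step 2: y^k = 5.5, reduced costs: (-4.0, -10.5)
  x^k = (6.0, 6.0), subgradient = b - a^T x = -8.0
  y^{k+1} = 5.5 + 0.25*-8.0 = 3.5
Step 3: y^k = 3.5, reduced costs: (0.0, -4.5)
  x^k = (0.0, 6.0), subgradient = b - a^T x = 4.0
  y^{k+1} = 3.5 + 0.25*4.0 = 4.5
Dual objective at y_3 = 4.5: reduced costs (-2.0, -7.5), box minimizer x = (6.0, 6.0)
g(y_3) = b*y + (c1 - a1*y)*x1 + (c2 - a2*y)*x2 = 22*4.5 + (-2.0)*6.0 + (-7.5)*6.0 = 99.0 - 12.0 - 45.0 = 42.0


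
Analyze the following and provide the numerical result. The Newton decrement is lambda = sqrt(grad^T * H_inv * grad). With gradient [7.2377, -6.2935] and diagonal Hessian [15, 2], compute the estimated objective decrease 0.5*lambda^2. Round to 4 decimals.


Step 1: H is diagonal, so H^(-1) * g = [0.4825, -3.1468].
Step 2: g^T H^(-1) g = sum_i g_i^2 / H_ii
  = (7.2377)^2/15 + (-6.2935)^2/2
  = 3.4923 + 19.8041 = 23.2964
Step 3: Objective decrease = 0.5 * g^T H^(-1) g = 11.6482


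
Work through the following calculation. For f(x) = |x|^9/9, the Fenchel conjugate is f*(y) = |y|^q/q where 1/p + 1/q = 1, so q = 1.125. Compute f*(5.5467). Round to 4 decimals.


The conjugate exponent q satisfies 1/p + 1/q = 1.
p = 9, so q = 9/(9 - 1) = 1.125
|y|^q = 5.5467^1.125 = 6.8713
f*(5.5467) = 6.8713 / 1.125 = 6.1078


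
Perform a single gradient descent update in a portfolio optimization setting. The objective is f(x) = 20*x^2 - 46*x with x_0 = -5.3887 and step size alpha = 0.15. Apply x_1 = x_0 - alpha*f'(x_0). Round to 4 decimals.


We compute the gradient at x_0 and apply the update.
f'(x) = 40*x - 46
f'(-5.3887) = 40*-5.3887 - 46 = -261.548
x_1 = -5.3887 - 0.15*-261.548 = 33.8435


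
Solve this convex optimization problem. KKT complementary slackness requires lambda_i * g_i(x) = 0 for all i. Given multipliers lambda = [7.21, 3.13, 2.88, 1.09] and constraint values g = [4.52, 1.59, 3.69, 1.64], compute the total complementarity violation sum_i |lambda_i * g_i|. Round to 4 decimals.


KKT complementary slackness check:
lambda_1 * g_1 = 7.21 * 4.52 = 32.5892
lambda_2 * g_2 = 3.13 * 1.59 = 4.9767
lambda_3 * g_3 = 2.88 * 3.69 = 10.6272
lambda_4 * g_4 = 1.09 * 1.64 = 1.7876
Total violation = 32.5892 + 4.9767 + 10.6272 + 1.7876 = 49.9807


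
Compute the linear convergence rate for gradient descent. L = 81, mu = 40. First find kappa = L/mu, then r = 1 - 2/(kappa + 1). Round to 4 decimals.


Step 1: Compute the condition number.
kappa = L/mu = 81/40 = 2.025
Step 2: Compute the convergence rate.
r = 1 - 2/(kappa + 1) = 1 - 2*mu/(L + mu) = (L - mu)/(L + mu) = 41/121 = 0.3388


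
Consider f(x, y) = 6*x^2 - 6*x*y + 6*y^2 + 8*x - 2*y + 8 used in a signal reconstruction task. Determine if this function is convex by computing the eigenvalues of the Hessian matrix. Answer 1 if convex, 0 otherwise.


The Hessian of f(x,y) = 6*x^2 - 6*x*y + 6*y^2 + 8*x - 2*y + 8 is:
H = [[12, -6], [-6, 12]]
Trace = 12 + 12 = 24
Determinant = 12*12 - (-6)^2 = 108
Discriminant = (24)^2 - 4*108 = 144.0
Eigenvalues: lambda_1 = 6.0, lambda_2 = 18.0
The function is convex.

1


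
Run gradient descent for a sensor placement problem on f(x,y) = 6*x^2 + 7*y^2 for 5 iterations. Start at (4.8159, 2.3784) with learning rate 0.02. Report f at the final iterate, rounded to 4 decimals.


Gradient descent on f(x,y) = 6*x^2 + 7*y^2.
Starting point: (4.8159, 2.3784), alpha = 0.02
Step 1: grad_x = 2*6*4.8159 = 57.7908, grad_y = 2*7*2.3784 = 33.2976
  x_1 = 4.8159 - 0.02*57.7908 = 3.6601
  y_1 = 2.3784 - 0.02*33.2976 = 1.7124
Step 2: grad_x = 2*6*3.6601 = 43.921, grad_y = 2*7*1.7124 = 23.9743
  x_2 = 3.6601 - 0.02*43.921 = 2.7817
  y_2 = 1.7124 - 0.02*23.9743 = 1.233
Step 3: grad_x = 2*6*2.7817 = 33.38, grad_y = 2*7*1.233 = 17.2615
  x_3 = 2.7817 - 0.02*33.38 = 2.1141
  y_3 = 1.233 - 0.02*17.2615 = 0.8877
Step 4: grad_x = 2*6*2.1141 = 25.3688, grad_y = 2*7*0.8877 = 12.4283
  x_4 = 2.1141 - 0.02*25.3688 = 1.6067
  y_4 = 0.8877 - 0.02*12.4283 = 0.6392
Step 5: grad_x = 2*6*1.6067 = 19.2803, grad_y = 2*7*0.6392 = 8.9483
  x_5 = 1.6067 - 0.02*19.2803 = 1.2211
  y_5 = 0.6392 - 0.02*8.9483 = 0.4602
f(1.2211, 0.4602) = 6*1.2211^2 + 7*0.4602^2 = 10.4288


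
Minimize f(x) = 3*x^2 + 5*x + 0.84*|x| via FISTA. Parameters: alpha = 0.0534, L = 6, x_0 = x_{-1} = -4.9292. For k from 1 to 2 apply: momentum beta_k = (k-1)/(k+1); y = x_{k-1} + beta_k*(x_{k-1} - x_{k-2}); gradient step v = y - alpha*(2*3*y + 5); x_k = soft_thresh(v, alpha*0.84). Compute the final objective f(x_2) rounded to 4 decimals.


FISTA on f(x) = 3*x^2 + 5*x + 0.84*|x|
L = 6, alpha = 0.0534
Iteration 1: beta = 0.0, y = -4.9292 + 0.0*(-4.9292 + 4.9292) = -4.9292
  grad(y) = -24.5752, v = y - alpha*grad = -3.6169
  prox(v) = soft_thresh(-3.6169, 0.0449) = -3.572
Iteration 2: beta = 0.3333, y = -3.572 + 0.3333*(-3.572 + 4.9292) = -3.1196
  grad(y) = -13.7178, v = y - alpha*grad = -2.3871
  prox(v) = soft_thresh(-2.3871, 0.0449) = -2.3422
f(x_2) = 3*(-2.3422)^2 + 5*(-2.3422) + 0.84*|-2.3422| = 6.7146


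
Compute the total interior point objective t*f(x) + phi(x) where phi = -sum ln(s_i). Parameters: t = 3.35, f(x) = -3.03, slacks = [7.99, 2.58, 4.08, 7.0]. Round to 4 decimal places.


Step 1: Compute log-barrier.
ln values: [2.0782, 0.9478, 1.4061, 1.9459]
phi = -(2.0782 + 0.9478 + 1.4061 + 1.9459) = -6.378
Step 2: Compute augmented objective.
t*f(x) = 3.35*-3.03 = -10.1505
Total = -10.1505 - 6.378 = -16.5285


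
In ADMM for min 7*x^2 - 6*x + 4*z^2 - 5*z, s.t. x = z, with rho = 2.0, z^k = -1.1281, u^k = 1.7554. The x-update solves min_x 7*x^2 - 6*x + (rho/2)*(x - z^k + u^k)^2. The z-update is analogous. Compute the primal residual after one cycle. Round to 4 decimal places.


ADMM iteration with rho = 2.0, z^k = -1.1281, u^k = 1.7554
Step 1: x-update.
Minimize 7*x^2 - 6*x + (2.0/2)*(x + 1.1281 + 1.7554)^2
FOC: (2*7 + 2.0)*x = 6 + 2.0*(-1.1281 - 1.7554)
x^{k+1} = 0.0146
Step 2: z-update.
Minimize 4*z^2 - 5*z + (2.0/2)*(0.0146 - z + 1.7554)^2
FOC: (2*4 + 2.0)*z = 5 + 2.0*(0.0146 + 1.7554)
z^{k+1} = 0.854
Step 3: u-update.
u^{k+1} = 1.7554 + 0.0146 - 0.854 = 0.916
Step 4: Primal residual = |0.0146 - 0.854| = 0.8394


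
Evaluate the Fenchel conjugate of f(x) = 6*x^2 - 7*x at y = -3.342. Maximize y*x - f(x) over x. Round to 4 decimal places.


f*(y) = sup_x {y*x - a*x^2 - b*x} = sup_x {(y-b)*x - a*x^2}
FOC: (y - b) - 2a*x = 0 => x* = (y - b)/(2a)
x* = (-3.342 + 7)/(2*6) = 0.3048
f*(-3.342) = (y-b)^2/(4a) = (-3.342 + 7)^2/(4*6)
= 13.381/24 = 0.5575


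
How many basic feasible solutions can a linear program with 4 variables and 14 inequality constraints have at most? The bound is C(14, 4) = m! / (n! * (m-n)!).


Each vertex corresponds to some choice of n active constraints out of m, so the number of vertices is at most C(m, n) = m! / (n!(m-n)!).
m = 14, n = 4
Numerator: 14 * 13 * 12 * 11
Denominator: 4! = 24
C(14, 4) = 1001


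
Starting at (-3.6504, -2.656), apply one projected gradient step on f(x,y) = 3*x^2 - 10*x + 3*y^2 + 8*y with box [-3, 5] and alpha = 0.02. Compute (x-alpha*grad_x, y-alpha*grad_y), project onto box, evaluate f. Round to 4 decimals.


Step 1: Compute gradient at (-3.6504, -2.656).
grad_x = 2*3*-3.6504 - 10 = -31.9024
grad_y = 2*3*-2.656 + 8 = -7.936
Step 2: Gradient step.
x_raw = -3.6504 - 0.02*-31.9024 = -3.0124
y_raw = -2.656 - 0.02*-7.936 = -2.4973
Step 3: Project onto [-3, 5].
x_proj = clip(-3.0124) = -3.0
y_proj = clip(-2.4973) = -2.4973
Step 4: Evaluate f.
f(-3.0, -2.4973) = 55.731


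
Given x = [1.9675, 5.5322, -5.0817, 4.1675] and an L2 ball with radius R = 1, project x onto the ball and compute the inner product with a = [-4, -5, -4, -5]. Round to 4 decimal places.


Step 1: Compute ||x|| (intermediates to 6 decimals).
||x|| = sqrt(1.9675^2 + 5.5322^2 + (-5.0817)^2 + 4.1675^2) = 8.812946
Step 2: Project.
Since ||x|| > R, scale = R/||x|| = 1/8.812946 = 0.113469, proj(x) = scale * x
proj(x) = [0.22325, 0.627733, -0.576615, 0.472882]
Step 3: Dot product.
a^T * proj(x) = -4*0.22325 - 5*0.627733 - 4*(-0.576615) - 5*0.472882 = -4.0896


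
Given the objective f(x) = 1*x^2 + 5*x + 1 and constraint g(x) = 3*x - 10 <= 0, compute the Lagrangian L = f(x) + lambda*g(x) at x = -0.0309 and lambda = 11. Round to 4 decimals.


Step 1: Evaluate f(x).
f(-0.0309) = 1*(-0.0309)^2 + 5*(-0.0309) + 1 = 0.8465
Step 2: Evaluate g(x).
g(-0.0309) = 3*-0.0309 - 10 = -10.0927
Step 3: Compute Lagrangian.
L = 0.8465 + 11*-10.0927 = -110.1732


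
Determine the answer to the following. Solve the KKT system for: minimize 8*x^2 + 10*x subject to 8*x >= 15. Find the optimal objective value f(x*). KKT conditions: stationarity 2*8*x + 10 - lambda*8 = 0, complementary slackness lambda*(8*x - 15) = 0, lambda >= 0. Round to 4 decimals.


Step 1: Try lambda = 0 (constraint inactive).
x_unc = -10/(2*8) = -0.625
Check: 8*-0.625 = -5.0 < 15 -- violated!
Step 2: Constraint must be active: 8*x = 15
x* = 15/8 = 1.875
lambda = (2*8*1.875 + 10)/8 = 5.0
Step 3: Compute optimal value.
f(x*) = 8*1.875^2 + 10*1.875 = 46.875


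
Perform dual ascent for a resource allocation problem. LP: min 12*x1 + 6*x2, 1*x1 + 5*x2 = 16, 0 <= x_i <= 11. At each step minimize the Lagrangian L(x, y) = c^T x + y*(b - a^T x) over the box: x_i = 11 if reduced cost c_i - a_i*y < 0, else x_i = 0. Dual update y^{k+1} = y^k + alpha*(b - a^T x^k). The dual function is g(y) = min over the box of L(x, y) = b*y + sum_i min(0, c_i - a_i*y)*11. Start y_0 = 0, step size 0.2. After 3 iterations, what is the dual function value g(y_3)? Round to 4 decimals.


Dual ascent for LP: min 12*x1 + 6*x2, 1*x1 + 5*x2 = 16, 0 <= x_i <= 11
Step 1: y^k = 0.0, reduced costs: (12.0, 6.0)
  x^k = (0.0, 0.0), subgradient = b - a^T x = 16.0
  y^{k+1} = 0.0 + 0.2*16.0 = 3.2
Step 2: y^k = 3.2, reduced costs: (8.8, -10.0)
  x^k = (0.0, 11.0), subgradient = b - a^T x = -39.0
  y^{k+1} = 3.2 + 0.2*-39.0 = -4.6
Step 3: y^k = -4.6, reduced costs: (16.6, 29.0)
  x^k = (0.0, 0.0), subgradient = b - a^T x = 16.0
  y^{k+1} = -4.6 + 0.2*16.0 = -1.4
Dual objective at y_3 = -1.4: reduced costs (13.4, 13.0), box minimizer x = (0.0, 0.0)
g(y_3) = b*y + (c1 - a1*y)*x1 + (c2 - a2*y)*x2 = 16*(-1.4) + 13.4*0.0 + 13.0*0.0 = -22.4 + 0.0 + 0.0 = -22.4


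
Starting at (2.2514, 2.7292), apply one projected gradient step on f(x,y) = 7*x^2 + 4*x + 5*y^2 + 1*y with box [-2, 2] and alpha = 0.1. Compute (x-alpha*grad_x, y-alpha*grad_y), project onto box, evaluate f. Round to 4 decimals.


Step 1: Compute gradient at (2.2514, 2.7292).
grad_x = 2*7*2.2514 + 4 = 35.5196
grad_y = 2*5*2.7292 + 1 = 28.292
Step 2: Gradient step.
x_raw = 2.2514 - 0.1*35.5196 = -1.3006
y_raw = 2.7292 - 0.1*28.292 = -0.1
Step 3: Project onto [-2, 2].
x_proj = clip(-1.3006) = -1.3006
y_proj = clip(-0.1) = -0.1
Step 4: Evaluate f.
f(-1.3006, -0.1) = 6.588


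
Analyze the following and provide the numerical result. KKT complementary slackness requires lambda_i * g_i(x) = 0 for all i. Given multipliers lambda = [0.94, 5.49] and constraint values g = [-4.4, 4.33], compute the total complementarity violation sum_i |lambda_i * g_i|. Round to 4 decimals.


KKT complementary slackness check:
lambda_1 * g_1 = 0.94 * -4.4 = -4.136
lambda_2 * g_2 = 5.49 * 4.33 = 23.7717
Total violation = 4.136 + 23.7717 = 27.9077


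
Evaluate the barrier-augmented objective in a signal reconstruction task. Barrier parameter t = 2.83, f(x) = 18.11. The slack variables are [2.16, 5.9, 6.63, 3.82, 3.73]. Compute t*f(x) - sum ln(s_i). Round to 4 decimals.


Step 1: Compute log-barrier.
ln values: [0.7701, 1.775, 1.8916, 1.3403, 1.3164]
phi = -(0.7701 + 1.775 + 1.8916 + 1.3403 + 1.3164) = -7.0933
Step 2: Compute augmented objective.
t*f(x) = 2.83*18.11 = 51.2513
Total = 51.2513 - 7.0933 = 44.158


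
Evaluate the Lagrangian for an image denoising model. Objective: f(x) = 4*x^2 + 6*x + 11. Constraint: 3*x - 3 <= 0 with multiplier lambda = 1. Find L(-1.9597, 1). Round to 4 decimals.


Step 1: Evaluate f(x).
f(-1.9597) = 4*(-1.9597)^2 + 6*(-1.9597) + 11 = 14.6035
Step 2: Evaluate g(x).
g(-1.9597) = 3*-1.9597 - 3 = -8.8791
Step 3: Compute Lagrangian.
L = 14.6035 + 1*-8.8791 = 5.7244


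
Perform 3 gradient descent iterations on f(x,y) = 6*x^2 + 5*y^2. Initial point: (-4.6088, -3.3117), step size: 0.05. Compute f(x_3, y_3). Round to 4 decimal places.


Gradient descent on f(x,y) = 6*x^2 + 5*y^2.
Starting point: (-4.6088, -3.3117), alpha = 0.05
Step 1: grad_x = 2*6*-4.6088 = -55.3056, grad_y = 2*5*-3.3117 = -33.117
  x_1 = -4.6088 - 0.05*-55.3056 = -1.8435
  y_1 = -3.3117 - 0.05*-33.117 = -1.6559
Step 2: grad_x = 2*6*-1.8435 = -22.1222, grad_y = 2*5*-1.6559 = -16.5585
  x_2 = -1.8435 - 0.05*-22.1222 = -0.7374
  y_2 = -1.6559 - 0.05*-16.5585 = -0.8279
Step 3: grad_x = 2*6*-0.7374 = -8.8489, grad_y = 2*5*-0.8279 = -8.2793
  x_3 = -0.7374 - 0.05*-8.8489 = -0.295
  y_3 = -0.8279 - 0.05*-8.2793 = -0.414
f(-0.295, -0.414) = 6*(-0.295)^2 + 5*(-0.414)^2 = 1.3788


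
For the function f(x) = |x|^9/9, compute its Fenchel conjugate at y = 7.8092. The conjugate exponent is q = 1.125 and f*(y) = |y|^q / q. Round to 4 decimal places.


The conjugate exponent q satisfies 1/p + 1/q = 1.
p = 9, so q = 9/(9 - 1) = 1.125
|y|^q = 7.8092^1.125 = 10.0968
f*(7.8092) = 10.0968 / 1.125 = 8.9749


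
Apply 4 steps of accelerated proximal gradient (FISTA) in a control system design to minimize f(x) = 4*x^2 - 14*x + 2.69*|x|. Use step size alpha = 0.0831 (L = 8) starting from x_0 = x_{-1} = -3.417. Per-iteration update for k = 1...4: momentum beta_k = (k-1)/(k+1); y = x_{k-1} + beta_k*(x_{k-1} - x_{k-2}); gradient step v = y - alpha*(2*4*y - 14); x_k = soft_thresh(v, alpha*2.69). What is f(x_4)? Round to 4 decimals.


FISTA on f(x) = 4*x^2 - 14*x + 2.69*|x|
L = 8, alpha = 0.0831
Iteration 1: beta = 0.0, y = -3.417 + 0.0*(-3.417 + 3.417) = -3.417
  grad(y) = -41.336, v = y - alpha*grad = 0.018
  prox(v) = soft_thresh(0.018, 0.2235) = 0.0
Iteration 2: beta = 0.3333, y = 0.0 + 0.3333*(0.0 + 3.417) = 1.139
  grad(y) = -4.888, v = y - alpha*grad = 1.5452
  prox(v) = soft_thresh(1.5452, 0.2235) = 1.3217
Iteration 3: beta = 0.5, y = 1.3217 + 0.5*(1.3217 - 0.0) = 1.9825
  grad(y) = 1.8598, v = y - alpha*grad = 1.8279
  prox(v) = soft_thresh(1.8279, 0.2235) = 1.6044
Iteration 4: beta = 0.6, y = 1.6044 + 0.6*(1.6044 - 1.3217) = 1.774
  grad(y) = 0.1922, v = y - alpha*grad = 1.7581
  prox(v) = soft_thresh(1.7581, 0.2235) = 1.5345
f(x_4) = 4*1.5345^2 - 14*1.5345 + 2.69*|1.5345| = -7.9364


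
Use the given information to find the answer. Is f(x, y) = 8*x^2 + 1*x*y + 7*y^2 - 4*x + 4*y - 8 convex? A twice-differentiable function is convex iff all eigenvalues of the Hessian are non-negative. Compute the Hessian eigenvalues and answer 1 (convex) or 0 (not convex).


The Hessian of f(x,y) = 8*x^2 + 1*x*y + 7*y^2 - 4*x + 4*y - 8 is:
H = [[16, 1], [1, 14]]
Trace = 16 + 14 = 30
Determinant = 16*14 - (1)^2 = 223
Discriminant = (30)^2 - 4*223 = 8.0
Eigenvalues: lambda_1 = 13.5858, lambda_2 = 16.4142
The function is convex.

1


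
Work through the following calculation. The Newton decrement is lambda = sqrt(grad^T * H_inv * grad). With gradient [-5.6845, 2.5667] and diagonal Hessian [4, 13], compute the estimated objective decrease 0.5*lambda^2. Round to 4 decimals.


Step 1: H is diagonal, so H^(-1) * g = [-1.4211, 0.1974].
Step 2: g^T H^(-1) g = sum_i g_i^2 / H_ii
  = (-5.6845)^2/4 + (2.5667)^2/13
  = 8.0784 + 0.5068 = 8.5852
Step 3: Objective decrease = 0.5 * g^T H^(-1) g = 4.2926


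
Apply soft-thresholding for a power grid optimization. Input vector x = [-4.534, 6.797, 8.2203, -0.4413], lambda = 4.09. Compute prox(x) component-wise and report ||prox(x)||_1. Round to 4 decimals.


Soft-thresholding with lambda = 4.09:
prox(-4.534) = sign(-4.534)*max(|-4.534| - 4.09, 0) = -0.444
prox(6.797) = sign(6.797)*max(|6.797| - 4.09, 0) = 2.707
prox(8.2203) = sign(8.2203)*max(|8.2203| - 4.09, 0) = 4.1303
prox(-0.4413) = sign(-0.4413)*max(|-0.4413| - 4.09, 0) = 0.0
prox(x) = [-0.444, 2.707, 4.1303, 0.0]
||prox(x)||_1 = 0.444 + 2.707 + 4.1303 + 0.0 = 7.2813


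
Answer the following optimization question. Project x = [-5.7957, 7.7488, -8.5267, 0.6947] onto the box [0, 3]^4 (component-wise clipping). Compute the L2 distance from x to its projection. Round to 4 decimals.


Project each component onto [0, 3].
clip(-5.7957) = 0.0, clip(7.7488) = 3.0, clip(-8.5267) = 0.0, clip(0.6947) = 0.6947
Projection = [0.0, 3.0, 0.0, 0.6947]
Squared diffs: [33.5901, 22.5511, 72.7046, 0.0]
Distance = sqrt(128.8458) = 11.351


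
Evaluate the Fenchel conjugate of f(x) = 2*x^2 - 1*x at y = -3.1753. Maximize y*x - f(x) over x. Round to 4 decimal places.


f*(y) = sup_x {y*x - a*x^2 - b*x} = sup_x {(y-b)*x - a*x^2}
FOC: (y - b) - 2a*x = 0 => x* = (y - b)/(2a)
x* = (-3.1753 + 1)/(2*2) = -0.5438
f*(-3.1753) = (y-b)^2/(4a) = (-3.1753 + 1)^2/(4*2)
= 4.7319/8 = 0.5915


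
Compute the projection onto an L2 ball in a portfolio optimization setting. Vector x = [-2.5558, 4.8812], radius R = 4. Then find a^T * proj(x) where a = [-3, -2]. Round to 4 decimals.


Step 1: Compute ||x|| (intermediates to 6 decimals).
||x|| = sqrt((-2.5558)^2 + 4.8812^2) = 5.50983
Step 2: Project.
Since ||x|| > R, scale = R/||x|| = 4/5.50983 = 0.725975, proj(x) = scale * x
proj(x) = [-1.855447, 3.543629]
Step 3: Dot product.
a^T * proj(x) = -3*(-1.855447) - 2*3.543629 = -1.5209


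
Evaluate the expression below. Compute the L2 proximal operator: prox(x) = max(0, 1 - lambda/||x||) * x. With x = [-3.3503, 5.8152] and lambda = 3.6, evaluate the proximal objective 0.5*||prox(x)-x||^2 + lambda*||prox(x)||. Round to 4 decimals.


Step 1: Compute ||x||.
||x|| = 6.7113
Step 2: Compute scaling factor.
scale = max(0, 1 - 3.6/6.7113) = 0.4636
Step 3: prox(x) = [-1.5532, 2.6959]
||prox(x)|| = 3.1113
Step 4: Proximal objective.
0.5*||prox-x||^2 = 6.48
lambda*||prox|| = 11.2007
Total = 17.6805


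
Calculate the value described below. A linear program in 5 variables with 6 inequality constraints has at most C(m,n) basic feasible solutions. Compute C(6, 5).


Each vertex corresponds to some choice of n active constraints out of m, so the number of vertices is at most C(m, n) = m! / (n!(m-n)!).
m = 6, n = 5
Numerator: 6 * 5 * 4 * 3 * 2
Denominator: 5! = 120
C(6, 5) = 6


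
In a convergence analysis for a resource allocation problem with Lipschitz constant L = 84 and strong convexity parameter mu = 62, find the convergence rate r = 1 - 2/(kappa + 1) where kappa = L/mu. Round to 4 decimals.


Step 1: Compute the condition number.
kappa = L/mu = 84/62 = 1.3548
Step 2: Compute the convergence rate.
r = 1 - 2/(kappa + 1) = 1 - 2*mu/(L + mu) = (L - mu)/(L + mu) = 22/146 = 0.1507


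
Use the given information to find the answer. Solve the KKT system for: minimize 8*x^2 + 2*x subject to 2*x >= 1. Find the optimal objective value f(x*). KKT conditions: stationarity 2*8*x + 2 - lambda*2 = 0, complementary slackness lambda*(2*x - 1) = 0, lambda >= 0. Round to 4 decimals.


Step 1: Try lambda = 0 (constraint inactive).
x_unc = -2/(2*8) = -0.125
Check: 2*-0.125 = -0.25 < 1 -- violated!
Step 2: Constraint must be active: 2*x = 1
x* = 1/2 = 0.5
lambda = (2*8*0.5 + 2)/2 = 5.0
Step 3: Compute optimal value.
f(x*) = 8*0.5^2 + 2*0.5 = 3.0


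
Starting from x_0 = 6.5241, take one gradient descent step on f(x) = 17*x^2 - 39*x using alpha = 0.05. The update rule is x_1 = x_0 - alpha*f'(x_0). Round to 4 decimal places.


We compute the gradient at x_0 and apply the update.
f'(x) = 34*x - 39
f'(6.5241) = 34*6.5241 - 39 = 182.8194
x_1 = 6.5241 - 0.05*182.8194 = -2.6169


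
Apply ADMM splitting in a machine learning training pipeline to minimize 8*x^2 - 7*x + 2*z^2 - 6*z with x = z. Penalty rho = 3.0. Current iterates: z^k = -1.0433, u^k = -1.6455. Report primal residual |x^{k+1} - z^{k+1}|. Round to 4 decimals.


ADMM iteration with rho = 3.0, z^k = -1.0433, u^k = -1.6455
Step 1: x-update.
Minimize 8*x^2 - 7*x + (3.0/2)*(x + 1.0433 - 1.6455)^2
FOC: (2*8 + 3.0)*x = 7 + 3.0*(-1.0433 + 1.6455)
x^{k+1} = 0.4635
Step 2: z-update.
Minimize 2*z^2 - 6*z + (3.0/2)*(0.4635 - z - 1.6455)^2
FOC: (2*2 + 3.0)*z = 6 + 3.0*(0.4635 - 1.6455)
z^{k+1} = 0.3506
Step 3: u-update.
u^{k+1} = -1.6455 + 0.4635 - 0.3506 = -1.5326
Step 4: Primal residual = |0.4635 - 0.3506| = 0.1129


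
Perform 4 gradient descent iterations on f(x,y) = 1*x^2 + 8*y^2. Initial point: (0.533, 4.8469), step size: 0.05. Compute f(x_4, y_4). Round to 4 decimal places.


Gradient descent on f(x,y) = 1*x^2 + 8*y^2.
Starting point: (0.533, 4.8469), alpha = 0.05
Step 1: grad_x = 2*1*0.533 = 1.066, grad_y = 2*8*4.8469 = 77.5504
  x_1 = 0.533 - 0.05*1.066 = 0.4797
  y_1 = 4.8469 - 0.05*77.5504 = 0.9694
Step 2: grad_x = 2*1*0.4797 = 0.9594, grad_y = 2*8*0.9694 = 15.5101
  x_2 = 0.4797 - 0.05*0.9594 = 0.4317
  y_2 = 0.9694 - 0.05*15.5101 = 0.1939
Step 3: grad_x = 2*1*0.4317 = 0.8635, grad_y = 2*8*0.1939 = 3.102
  x_3 = 0.4317 - 0.05*0.8635 = 0.3886
  y_3 = 0.1939 - 0.05*3.102 = 0.0388
Step 4: grad_x = 2*1*0.3886 = 0.7771, grad_y = 2*8*0.0388 = 0.6204
  x_4 = 0.3886 - 0.05*0.7771 = 0.3497
  y_4 = 0.0388 - 0.05*0.6204 = 0.0078
f(0.3497, 0.0078) = 1*0.3497^2 + 8*0.0078^2 = 0.1228


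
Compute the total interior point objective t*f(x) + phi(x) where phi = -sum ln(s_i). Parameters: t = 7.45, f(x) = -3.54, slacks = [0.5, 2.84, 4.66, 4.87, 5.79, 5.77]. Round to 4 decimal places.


Step 1: Compute log-barrier.
ln values: [-0.6931, 1.0438, 1.539, 1.5831, 1.7561, 1.7527]
phi = -(-0.6931 + 1.0438 + 1.539 + 1.5831 + 1.7561 + 1.7527) = -6.9816
Step 2: Compute augmented objective.
t*f(x) = 7.45*-3.54 = -26.373
Total = -26.373 - 6.9816 = -33.3546


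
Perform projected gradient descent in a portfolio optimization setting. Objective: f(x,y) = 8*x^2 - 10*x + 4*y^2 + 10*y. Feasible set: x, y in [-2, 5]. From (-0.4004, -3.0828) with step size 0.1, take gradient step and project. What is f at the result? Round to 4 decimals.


Step 1: Compute gradient at (-0.4004, -3.0828).
grad_x = 2*8*-0.4004 - 10 = -16.4064
grad_y = 2*4*-3.0828 + 10 = -14.6624
Step 2: Gradient step.
x_raw = -0.4004 - 0.1*-16.4064 = 1.2402
y_raw = -3.0828 - 0.1*-14.6624 = -1.6166
Step 3: Project onto [-2, 5].
x_proj = clip(1.2402) = 1.2402
y_proj = clip(-1.6166) = -1.6166
Step 4: Evaluate f.
f(1.2402, -1.6166) = -5.8094


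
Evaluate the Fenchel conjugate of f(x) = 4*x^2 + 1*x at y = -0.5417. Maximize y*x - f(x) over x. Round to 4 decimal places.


f*(y) = sup_x {y*x - a*x^2 - b*x} = sup_x {(y-b)*x - a*x^2}
FOC: (y - b) - 2a*x = 0 => x* = (y - b)/(2a)
x* = (-0.5417 - 1)/(2*4) = -0.1927
f*(-0.5417) = (y-b)^2/(4a) = (-0.5417 - 1)^2/(4*4)
= 2.3768/16 = 0.1486


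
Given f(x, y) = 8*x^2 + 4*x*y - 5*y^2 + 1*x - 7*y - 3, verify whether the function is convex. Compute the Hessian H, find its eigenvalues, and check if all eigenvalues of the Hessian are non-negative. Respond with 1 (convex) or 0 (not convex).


The Hessian of f(x,y) = 8*x^2 + 4*x*y - 5*y^2 + 1*x - 7*y - 3 is:
H = [[16, 4], [4, -10]]
Trace = 16 - 10 = 6
Determinant = 16*-10 - (4)^2 = -176
Discriminant = (6)^2 - 4*-176 = 740.0
Eigenvalues: lambda_1 = -10.6015, lambda_2 = 16.6015
The function is not convex.

0


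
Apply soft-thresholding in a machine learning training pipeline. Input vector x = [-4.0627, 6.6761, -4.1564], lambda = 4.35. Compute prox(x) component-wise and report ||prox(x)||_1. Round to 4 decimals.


Soft-thresholding with lambda = 4.35:
prox(-4.0627) = sign(-4.0627)*max(|-4.0627| - 4.35, 0) = 0.0
prox(6.6761) = sign(6.6761)*max(|6.6761| - 4.35, 0) = 2.3261
prox(-4.1564) = sign(-4.1564)*max(|-4.1564| - 4.35, 0) = 0.0
prox(x) = [0.0, 2.3261, 0.0]
||prox(x)||_1 = 0.0 + 2.3261 + 0.0 = 2.3261


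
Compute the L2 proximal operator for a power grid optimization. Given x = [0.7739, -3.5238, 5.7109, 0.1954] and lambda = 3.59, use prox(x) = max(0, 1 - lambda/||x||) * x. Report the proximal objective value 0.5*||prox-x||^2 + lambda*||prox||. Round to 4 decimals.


Step 1: Compute ||x||.
||x|| = 6.7579
Step 2: Compute scaling factor.
scale = max(0, 1 - 3.59/6.7579) = 0.4688
Step 3: prox(x) = [0.3628, -1.6518, 2.6771, 0.0916]
||prox(x)|| = 3.1679
Step 4: Proximal objective.
0.5*||prox-x||^2 = 6.4441
lambda*||prox|| = 11.3728
Total = 17.8167


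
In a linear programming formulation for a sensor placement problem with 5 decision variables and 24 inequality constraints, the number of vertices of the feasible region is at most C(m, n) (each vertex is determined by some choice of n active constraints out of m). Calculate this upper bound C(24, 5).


Each vertex corresponds to some choice of n active constraints out of m, so the number of vertices is at most C(m, n) = m! / (n!(m-n)!).
m = 24, n = 5
Numerator: 24 * 23 * 22 * 21 * 20
Denominator: 5! = 120
C(24, 5) = 42504


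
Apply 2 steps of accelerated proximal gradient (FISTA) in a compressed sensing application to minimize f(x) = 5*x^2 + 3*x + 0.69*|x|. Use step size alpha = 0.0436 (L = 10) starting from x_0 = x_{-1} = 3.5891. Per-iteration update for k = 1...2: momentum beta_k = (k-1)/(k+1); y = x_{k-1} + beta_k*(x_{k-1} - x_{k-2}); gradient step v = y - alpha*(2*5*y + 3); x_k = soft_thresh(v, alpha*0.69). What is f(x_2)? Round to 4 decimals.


FISTA on f(x) = 5*x^2 + 3*x + 0.69*|x|
L = 10, alpha = 0.0436
Iteration 1: beta = 0.0, y = 3.5891 + 0.0*(3.5891 - 3.5891) = 3.5891
  grad(y) = 38.891, v = y - alpha*grad = 1.8935
  prox(v) = soft_thresh(1.8935, 0.0301) = 1.8634
Iteration 2: beta = 0.3333, y = 1.8634 + 0.3333*(1.8634 - 3.5891) = 1.2881
  grad(y) = 15.8812, v = y - alpha*grad = 0.5957
  prox(v) = soft_thresh(0.5957, 0.0301) = 0.5656
f(x_2) = 5*0.5656^2 + 3*0.5656 + 0.69*|0.5656| = 3.6868


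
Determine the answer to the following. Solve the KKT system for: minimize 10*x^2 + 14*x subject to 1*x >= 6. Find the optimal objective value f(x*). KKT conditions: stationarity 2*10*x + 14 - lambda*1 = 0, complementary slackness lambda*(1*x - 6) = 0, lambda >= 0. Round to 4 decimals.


Step 1: Try lambda = 0 (constraint inactive).
x_unc = -14/(2*10) = -0.7
Check: 1*-0.7 = -0.7 < 6 -- violated!
Step 2: Constraint must be active: 1*x = 6
x* = 6/1 = 6.0
lambda = (2*10*6.0 + 14)/1 = 134.0
Step 3: Compute optimal value.
f(x*) = 10*6.0^2 + 14*6.0 = 444.0


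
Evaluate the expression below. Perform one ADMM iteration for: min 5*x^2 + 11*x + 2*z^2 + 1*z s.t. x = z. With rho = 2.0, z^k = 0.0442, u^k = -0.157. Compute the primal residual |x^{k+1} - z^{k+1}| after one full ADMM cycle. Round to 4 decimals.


ADMM iteration with rho = 2.0, z^k = 0.0442, u^k = -0.157
Step 1: x-update.
Minimize 5*x^2 + 11*x + (2.0/2)*(x - 0.0442 - 0.157)^2
FOC: (2*5 + 2.0)*x = -11 + 2.0*(0.0442 + 0.157)
x^{k+1} = -0.8831
Step 2: z-update.
Minimize 2*z^2 + 1*z + (2.0/2)*(-0.8831 - z - 0.157)^2
FOC: (2*2 + 2.0)*z = -1 + 2.0*(-0.8831 - 0.157)
z^{k+1} = -0.5134
Step 3: u-update.
u^{k+1} = -0.157 - 0.8831 + 0.5134 = -0.5268
Step 4: Primal residual = |-0.8831 + 0.5134| = 0.3698


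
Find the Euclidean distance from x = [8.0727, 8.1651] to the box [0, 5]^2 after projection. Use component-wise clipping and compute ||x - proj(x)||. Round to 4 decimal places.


Project each component onto [0, 5].
clip(8.0727) = 5.0, clip(8.1651) = 5.0
Projection = [5.0, 5.0]
Squared diffs: [9.4415, 10.0179]
Distance = sqrt(19.4594) = 4.4113


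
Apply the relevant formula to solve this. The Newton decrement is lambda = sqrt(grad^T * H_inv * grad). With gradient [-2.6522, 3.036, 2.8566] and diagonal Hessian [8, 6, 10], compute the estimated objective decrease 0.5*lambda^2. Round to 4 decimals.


Step 1: H is diagonal, so H^(-1) * g = [-0.3315, 0.506, 0.2857].
Step 2: g^T H^(-1) g = sum_i g_i^2 / H_ii
  = (-2.6522)^2/8 + (3.036)^2/6 + (2.8566)^2/10
  = 0.8793 + 1.5362 + 0.816 = 3.2315
Step 3: Objective decrease = 0.5 * g^T H^(-1) g = 1.6158


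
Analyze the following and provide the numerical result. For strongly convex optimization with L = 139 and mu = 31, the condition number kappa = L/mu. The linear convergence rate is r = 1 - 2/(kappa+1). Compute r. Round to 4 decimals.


Step 1: Compute the condition number.
kappa = L/mu = 139/31 = 4.4839
Step 2: Compute the convergence rate.
r = 1 - 2/(kappa + 1) = 1 - 2*mu/(L + mu) = (L - mu)/(L + mu) = 108/170 = 0.6353


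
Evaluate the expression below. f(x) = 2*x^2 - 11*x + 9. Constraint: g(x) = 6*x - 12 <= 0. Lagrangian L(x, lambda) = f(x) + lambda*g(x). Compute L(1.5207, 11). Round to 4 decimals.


Step 1: Evaluate f(x).
f(1.5207) = 2*1.5207^2 - 11*1.5207 + 9 = -3.1026
Step 2: Evaluate g(x).
g(1.5207) = 6*1.5207 - 12 = -2.8758
Step 3: Compute Lagrangian.
L = -3.1026 + 11*-2.8758 = -34.7364


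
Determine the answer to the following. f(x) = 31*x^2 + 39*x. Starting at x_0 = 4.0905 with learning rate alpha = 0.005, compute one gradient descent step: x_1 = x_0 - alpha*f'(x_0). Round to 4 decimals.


We compute the gradient at x_0 and apply the update.
f'(x) = 62*x + 39
f'(4.0905) = 62*4.0905 + 39 = 292.611
x_1 = 4.0905 - 0.005*292.611 = 2.6274


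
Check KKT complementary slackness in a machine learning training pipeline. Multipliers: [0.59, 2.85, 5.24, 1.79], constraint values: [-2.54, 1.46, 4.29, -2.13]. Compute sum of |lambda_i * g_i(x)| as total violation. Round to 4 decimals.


KKT complementary slackness check:
lambda_1 * g_1 = 0.59 * -2.54 = -1.4986
lambda_2 * g_2 = 2.85 * 1.46 = 4.161
lambda_3 * g_3 = 5.24 * 4.29 = 22.4796
lambda_4 * g_4 = 1.79 * -2.13 = -3.8127
Total violation = 1.4986 + 4.161 + 22.4796 + 3.8127 = 31.9519


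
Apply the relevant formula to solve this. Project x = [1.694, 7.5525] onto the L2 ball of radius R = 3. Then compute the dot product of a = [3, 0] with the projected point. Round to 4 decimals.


Step 1: Compute ||x|| (intermediates to 6 decimals).
||x|| = sqrt(1.694^2 + 7.5525^2) = 7.740148
Step 2: Project.
Since ||x|| > R, scale = R/||x|| = 3/7.740148 = 0.387589, proj(x) = scale * x
proj(x) = [0.656576, 2.927266]
Step 3: Dot product.
a^T * proj(x) = 3*0.656576 + 0*2.927266 = 1.9697


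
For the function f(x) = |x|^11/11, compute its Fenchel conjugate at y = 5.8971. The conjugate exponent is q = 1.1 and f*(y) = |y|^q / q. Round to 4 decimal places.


The conjugate exponent q satisfies 1/p + 1/q = 1.
p = 11, so q = 11/(11 - 1) = 1.1
|y|^q = 5.8971^1.1 = 7.0421
f*(5.8971) = 7.0421 / 1.1 = 6.4019


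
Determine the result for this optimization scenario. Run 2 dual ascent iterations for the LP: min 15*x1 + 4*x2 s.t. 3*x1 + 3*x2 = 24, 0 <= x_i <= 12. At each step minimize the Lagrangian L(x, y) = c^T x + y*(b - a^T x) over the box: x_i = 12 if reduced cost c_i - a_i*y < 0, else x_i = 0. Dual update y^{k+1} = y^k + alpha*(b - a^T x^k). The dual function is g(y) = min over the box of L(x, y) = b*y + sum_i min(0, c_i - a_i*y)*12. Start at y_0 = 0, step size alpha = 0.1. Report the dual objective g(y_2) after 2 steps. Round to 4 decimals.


Dual ascent for LP: min 15*x1 + 4*x2, 3*x1 + 3*x2 = 24, 0 <= x_i <= 12
Step 1: y^k = 0.0, reduced costs: (15.0, 4.0)
  x^k = (0.0, 0.0), subgradient = b - a^T x = 24.0
  y^{k+1} = 0.0 + 0.1*24.0 = 2.4
Step 2: y^k = 2.4, reduced costs: (7.8, -3.2)
  x^k = (0.0, 12.0), subgradient = b - a^T x = -12.0
  y^{k+1} = 2.4 + 0.1*-12.0 = 1.2
Dual objective at y_2 = 1.2: reduced costs (11.4, 0.4), box minimizer x = (0.0, 0.0)
g(y_2) = b*y + (c1 - a1*y)*x1 + (c2 - a2*y)*x2 = 24*1.2 + 11.4*0.0 + 0.4*0.0 = 28.8 + 0.0 + 0.0 = 28.8


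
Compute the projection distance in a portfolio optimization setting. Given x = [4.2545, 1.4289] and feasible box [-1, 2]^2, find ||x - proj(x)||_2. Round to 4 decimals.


Project each component onto [-1, 2].
clip(4.2545) = 2.0, clip(1.4289) = 1.4289
Projection = [2.0, 1.4289]
Squared diffs: [5.0828, 0.0]
Distance = sqrt(5.0828) = 2.2545
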